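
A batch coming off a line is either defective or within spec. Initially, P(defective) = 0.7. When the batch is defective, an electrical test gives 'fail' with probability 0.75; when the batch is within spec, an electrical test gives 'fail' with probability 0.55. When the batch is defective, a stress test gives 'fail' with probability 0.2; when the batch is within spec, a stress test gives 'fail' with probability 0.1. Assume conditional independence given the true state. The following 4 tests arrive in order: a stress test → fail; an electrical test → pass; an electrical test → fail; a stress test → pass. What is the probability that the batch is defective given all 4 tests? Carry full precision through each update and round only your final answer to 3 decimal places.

0.759

After a stress test='fail': P(defective) = 0.2·0.7000 / (0.2·0.7000 + 0.1·0.3000) ≈ 0.8235
After an electrical test='pass': P(defective) = 0.25·0.8235 / (0.25·0.8235 + 0.45·0.1765) ≈ 0.7216
After an electrical test='fail': P(defective) = 0.75·0.7216 / (0.75·0.7216 + 0.55·0.2784) ≈ 0.7795
After a stress test='pass': P(defective) = 0.8·0.7795 / (0.8·0.7795 + 0.9·0.2205) ≈ 0.7586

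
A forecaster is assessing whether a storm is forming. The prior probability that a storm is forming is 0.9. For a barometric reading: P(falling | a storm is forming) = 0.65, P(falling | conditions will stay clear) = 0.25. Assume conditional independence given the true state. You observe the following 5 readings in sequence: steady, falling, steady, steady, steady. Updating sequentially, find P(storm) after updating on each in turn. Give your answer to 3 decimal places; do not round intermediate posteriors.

0.526

After 'steady': P(storm) = 0.35·0.9000 / (0.35·0.9000 + 0.75·0.1000) ≈ 0.8077
After 'falling': P(storm) = 0.65·0.8077 / (0.65·0.8077 + 0.25·0.1923) ≈ 0.9161
After 'steady': P(storm) = 0.35·0.9161 / (0.35·0.9161 + 0.75·0.0839) ≈ 0.8360
After 'steady': P(storm) = 0.35·0.8360 / (0.35·0.8360 + 0.75·0.1640) ≈ 0.7040
After 'steady': P(storm) = 0.35·0.7040 / (0.35·0.7040 + 0.75·0.2960) ≈ 0.5260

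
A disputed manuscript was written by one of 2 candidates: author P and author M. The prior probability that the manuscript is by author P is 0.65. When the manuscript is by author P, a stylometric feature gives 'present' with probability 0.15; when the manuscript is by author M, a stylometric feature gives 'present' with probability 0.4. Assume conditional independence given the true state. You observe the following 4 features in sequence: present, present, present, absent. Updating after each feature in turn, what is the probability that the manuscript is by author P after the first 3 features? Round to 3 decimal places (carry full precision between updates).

After 'present': P(author P) = 0.15·0.6500 / (0.15·0.6500 + 0.4·0.3500) ≈ 0.4105
After 'present': P(author P) = 0.15·0.4105 / (0.15·0.4105 + 0.4·0.5895) ≈ 0.2071
After 'present': P(author P) = 0.15·0.2071 / (0.15·0.2071 + 0.4·0.7929) ≈ 0.0892

0.089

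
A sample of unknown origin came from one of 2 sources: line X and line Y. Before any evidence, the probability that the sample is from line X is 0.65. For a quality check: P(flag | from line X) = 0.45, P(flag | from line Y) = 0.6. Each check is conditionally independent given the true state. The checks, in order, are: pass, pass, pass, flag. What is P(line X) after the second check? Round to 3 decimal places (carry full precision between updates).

0.778

After 'pass': P(line X) = 0.55·0.6500 / (0.55·0.6500 + 0.4·0.3500) ≈ 0.7186
After 'pass': P(line X) = 0.55·0.7186 / (0.55·0.7186 + 0.4·0.2814) ≈ 0.7783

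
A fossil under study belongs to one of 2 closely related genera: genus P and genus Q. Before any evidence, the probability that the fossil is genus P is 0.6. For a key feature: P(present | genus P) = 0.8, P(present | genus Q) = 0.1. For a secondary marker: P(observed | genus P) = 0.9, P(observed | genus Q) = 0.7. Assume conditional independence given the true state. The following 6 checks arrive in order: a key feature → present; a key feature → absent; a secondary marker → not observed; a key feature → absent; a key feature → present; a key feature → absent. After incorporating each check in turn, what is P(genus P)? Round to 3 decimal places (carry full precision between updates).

0.260

After a key feature='present': P(genus P) = 0.8·0.6000 / (0.8·0.6000 + 0.1·0.4000) ≈ 0.9231
After a key feature='absent': P(genus P) = 0.2·0.9231 / (0.2·0.9231 + 0.9·0.0769) ≈ 0.7273
After a secondary marker='not observed': P(genus P) = 0.1·0.7273 / (0.1·0.7273 + 0.3·0.2727) ≈ 0.4706
After a key feature='absent': P(genus P) = 0.2·0.4706 / (0.2·0.4706 + 0.9·0.5294) ≈ 0.1649
After a key feature='present': P(genus P) = 0.8·0.1649 / (0.8·0.1649 + 0.1·0.8351) ≈ 0.6124
After a key feature='absent': P(genus P) = 0.2·0.6124 / (0.2·0.6124 + 0.9·0.3876) ≈ 0.2599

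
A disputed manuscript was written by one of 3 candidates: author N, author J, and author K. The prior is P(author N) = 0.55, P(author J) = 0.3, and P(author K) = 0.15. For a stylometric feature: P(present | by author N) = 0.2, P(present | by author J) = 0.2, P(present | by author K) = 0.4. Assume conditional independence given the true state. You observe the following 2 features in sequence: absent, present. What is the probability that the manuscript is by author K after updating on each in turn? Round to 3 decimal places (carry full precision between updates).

After 'absent': normaliser = 0.8·0.5500 + 0.8·0.3000 + 0.6·0.1500; P(author N) ≈ 0.5714, P(author J) ≈ 0.3117, P(author K) ≈ 0.1169
After 'present': normaliser = 0.2·0.5714 + 0.2·0.3117 + 0.4·0.1169; P(author N) ≈ 0.5116, P(author J) ≈ 0.2791, P(author K) ≈ 0.2093

0.209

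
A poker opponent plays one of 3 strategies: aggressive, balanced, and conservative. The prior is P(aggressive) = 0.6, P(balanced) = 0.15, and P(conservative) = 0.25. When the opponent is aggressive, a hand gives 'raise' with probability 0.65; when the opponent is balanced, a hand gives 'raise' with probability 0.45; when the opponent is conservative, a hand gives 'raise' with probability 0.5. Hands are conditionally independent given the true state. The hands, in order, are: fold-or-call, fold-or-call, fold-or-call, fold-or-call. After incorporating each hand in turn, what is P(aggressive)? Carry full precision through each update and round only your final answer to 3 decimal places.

0.235

After 'fold-or-call': normaliser = 0.35·0.6000 + 0.55·0.1500 + 0.5·0.2500; P(aggressive) ≈ 0.5030, P(balanced) ≈ 0.1976, P(conservative) ≈ 0.2994
After 'fold-or-call': normaliser = 0.35·0.5030 + 0.55·0.1976 + 0.5·0.2994; P(aggressive) ≈ 0.4052, P(balanced) ≈ 0.2502, P(conservative) ≈ 0.3446
After 'fold-or-call': normaliser = 0.35·0.4052 + 0.55·0.2502 + 0.5·0.3446; P(aggressive) ≈ 0.3140, P(balanced) ≈ 0.3046, P(conservative) ≈ 0.3814
After 'fold-or-call': normaliser = 0.35·0.3140 + 0.55·0.3046 + 0.5·0.3814; P(aggressive) ≈ 0.2347, P(balanced) ≈ 0.3579, P(conservative) ≈ 0.4074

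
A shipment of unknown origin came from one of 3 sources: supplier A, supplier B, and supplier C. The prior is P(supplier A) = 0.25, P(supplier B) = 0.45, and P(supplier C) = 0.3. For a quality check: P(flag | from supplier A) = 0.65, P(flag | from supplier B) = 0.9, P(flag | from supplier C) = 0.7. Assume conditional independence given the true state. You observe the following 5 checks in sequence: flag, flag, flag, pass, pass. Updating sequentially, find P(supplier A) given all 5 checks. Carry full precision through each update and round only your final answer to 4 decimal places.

After 'flag': normaliser = 0.65·0.2500 + 0.9·0.4500 + 0.7·0.3000; P(supplier A) ≈ 0.2090, P(supplier B) ≈ 0.5209, P(supplier C) ≈ 0.2701
After 'flag': normaliser = 0.65·0.2090 + 0.9·0.5209 + 0.7·0.2701; P(supplier A) ≈ 0.1712, P(supplier B) ≈ 0.5906, P(supplier C) ≈ 0.2382
After 'flag': normaliser = 0.65·0.1712 + 0.9·0.5906 + 0.7·0.2382; P(supplier A) ≈ 0.1374, P(supplier B) ≈ 0.6566, P(supplier C) ≈ 0.2060
After 'pass': normaliser = 0.35·0.1374 + 0.1·0.6566 + 0.3·0.2060; P(supplier A) ≈ 0.2740, P(supplier B) ≈ 0.3740, P(supplier C) ≈ 0.3520
After 'pass': normaliser = 0.35·0.2740 + 0.1·0.3740 + 0.3·0.3520; P(supplier A) ≈ 0.4014, P(supplier B) ≈ 0.1566, P(supplier C) ≈ 0.4420

0.4014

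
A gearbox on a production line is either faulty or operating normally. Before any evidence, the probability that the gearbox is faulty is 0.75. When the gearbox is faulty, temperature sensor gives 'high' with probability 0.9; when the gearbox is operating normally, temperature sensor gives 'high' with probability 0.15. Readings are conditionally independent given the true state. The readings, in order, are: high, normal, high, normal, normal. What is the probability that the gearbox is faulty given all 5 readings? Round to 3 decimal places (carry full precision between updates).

0.150

Apply Bayes' rule sequentially, carrying P(faulty) forward.
After 'high': P(faulty) = 0.9·0.7500 / (0.9·0.7500 + 0.15·0.2500) ≈ 0.9474
After 'normal': P(faulty) = 0.1·0.9474 / (0.1·0.9474 + 0.85·0.0526) ≈ 0.6792
After 'high': P(faulty) = 0.9·0.6792 / (0.9·0.6792 + 0.15·0.3208) ≈ 0.9270
After 'normal': P(faulty) = 0.1·0.9270 / (0.1·0.9270 + 0.85·0.0730) ≈ 0.5992
After 'normal': P(faulty) = 0.1·0.5992 / (0.1·0.5992 + 0.85·0.4008) ≈ 0.1496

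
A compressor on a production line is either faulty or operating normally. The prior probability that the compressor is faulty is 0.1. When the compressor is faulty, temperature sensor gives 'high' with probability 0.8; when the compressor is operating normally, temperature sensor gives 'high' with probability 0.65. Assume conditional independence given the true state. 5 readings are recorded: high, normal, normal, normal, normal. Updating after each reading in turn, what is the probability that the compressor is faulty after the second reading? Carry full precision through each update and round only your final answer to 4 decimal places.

0.0725

Apply Bayes' rule sequentially, carrying P(faulty) forward.
After 'high': P(faulty) = 0.8·0.1000 / (0.8·0.1000 + 0.65·0.9000) ≈ 0.1203
After 'normal': P(faulty) = 0.2·0.1203 / (0.2·0.1203 + 0.35·0.8797) ≈ 0.0725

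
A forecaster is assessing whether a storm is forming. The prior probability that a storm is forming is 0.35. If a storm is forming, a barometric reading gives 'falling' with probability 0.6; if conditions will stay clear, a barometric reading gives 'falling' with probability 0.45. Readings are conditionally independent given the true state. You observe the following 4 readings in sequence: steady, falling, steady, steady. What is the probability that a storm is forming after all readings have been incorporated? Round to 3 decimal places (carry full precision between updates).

0.216

Apply Bayes' rule sequentially, carrying P(storm) forward.
After 'steady': P(storm) = 0.4·0.3500 / (0.4·0.3500 + 0.55·0.6500) ≈ 0.2814
After 'falling': P(storm) = 0.6·0.2814 / (0.6·0.2814 + 0.45·0.7186) ≈ 0.3430
After 'steady': P(storm) = 0.4·0.3430 / (0.4·0.3430 + 0.55·0.6570) ≈ 0.2752
After 'steady': P(storm) = 0.4·0.2752 / (0.4·0.2752 + 0.55·0.7248) ≈ 0.2164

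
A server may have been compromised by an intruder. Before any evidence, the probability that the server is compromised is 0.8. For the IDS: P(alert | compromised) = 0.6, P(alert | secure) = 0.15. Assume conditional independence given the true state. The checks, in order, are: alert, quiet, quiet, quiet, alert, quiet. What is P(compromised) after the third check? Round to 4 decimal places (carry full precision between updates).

After 'alert': P(compromised) = 0.6·0.8000 / (0.6·0.8000 + 0.15·0.2000) ≈ 0.9412
After 'quiet': P(compromised) = 0.4·0.9412 / (0.4·0.9412 + 0.85·0.0588) ≈ 0.8828
After 'quiet': P(compromised) = 0.4·0.8828 / (0.4·0.8828 + 0.85·0.1172) ≈ 0.7799

0.7799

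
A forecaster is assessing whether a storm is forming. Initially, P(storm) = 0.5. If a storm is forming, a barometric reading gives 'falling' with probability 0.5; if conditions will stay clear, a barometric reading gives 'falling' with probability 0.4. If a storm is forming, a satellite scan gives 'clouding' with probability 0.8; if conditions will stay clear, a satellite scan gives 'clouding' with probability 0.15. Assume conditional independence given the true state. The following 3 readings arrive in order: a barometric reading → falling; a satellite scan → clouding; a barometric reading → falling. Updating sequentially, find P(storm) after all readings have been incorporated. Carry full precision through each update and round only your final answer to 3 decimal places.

0.893

After a barometric reading='falling': P(storm) = 0.5·0.5000 / (0.5·0.5000 + 0.4·0.5000) ≈ 0.5556
After a satellite scan='clouding': P(storm) = 0.8·0.5556 / (0.8·0.5556 + 0.15·0.4444) ≈ 0.8696
After a barometric reading='falling': P(storm) = 0.5·0.8696 / (0.5·0.8696 + 0.4·0.1304) ≈ 0.8929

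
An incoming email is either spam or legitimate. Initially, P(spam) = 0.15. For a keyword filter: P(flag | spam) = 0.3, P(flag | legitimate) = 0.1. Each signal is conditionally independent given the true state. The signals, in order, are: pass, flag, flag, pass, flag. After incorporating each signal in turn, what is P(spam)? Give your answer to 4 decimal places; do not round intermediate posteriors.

0.7424

Each posterior becomes the prior for the next update.
After 'pass': P(spam) = 0.7·0.1500 / (0.7·0.1500 + 0.9·0.8500) ≈ 0.1207
After 'flag': P(spam) = 0.3·0.1207 / (0.3·0.1207 + 0.1·0.8793) ≈ 0.2917
After 'flag': P(spam) = 0.3·0.2917 / (0.3·0.2917 + 0.1·0.7083) ≈ 0.5526
After 'pass': P(spam) = 0.7·0.5526 / (0.7·0.5526 + 0.9·0.4474) ≈ 0.4900
After 'flag': P(spam) = 0.3·0.4900 / (0.3·0.4900 + 0.1·0.5100) ≈ 0.7424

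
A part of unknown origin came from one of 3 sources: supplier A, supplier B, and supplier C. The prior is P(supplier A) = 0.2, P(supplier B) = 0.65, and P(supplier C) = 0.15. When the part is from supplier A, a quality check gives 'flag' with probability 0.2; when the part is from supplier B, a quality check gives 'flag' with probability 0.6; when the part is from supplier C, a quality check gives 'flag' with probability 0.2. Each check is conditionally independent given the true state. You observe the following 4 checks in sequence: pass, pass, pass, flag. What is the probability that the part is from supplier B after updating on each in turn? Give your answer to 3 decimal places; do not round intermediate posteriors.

0.411

After 'pass': normaliser = 0.8·0.2000 + 0.4·0.6500 + 0.8·0.1500; P(supplier A) ≈ 0.2963, P(supplier B) ≈ 0.4815, P(supplier C) ≈ 0.2222
After 'pass': normaliser = 0.8·0.2963 + 0.4·0.4815 + 0.8·0.2222; P(supplier A) ≈ 0.3902, P(supplier B) ≈ 0.3171, P(supplier C) ≈ 0.2927
After 'pass': normaliser = 0.8·0.3902 + 0.4·0.3171 + 0.8·0.2927; P(supplier A) ≈ 0.4638, P(supplier B) ≈ 0.1884, P(supplier C) ≈ 0.3478
After 'flag': normaliser = 0.2·0.4638 + 0.6·0.1884 + 0.2·0.3478; P(supplier A) ≈ 0.3368, P(supplier B) ≈ 0.4105, P(supplier C) ≈ 0.2526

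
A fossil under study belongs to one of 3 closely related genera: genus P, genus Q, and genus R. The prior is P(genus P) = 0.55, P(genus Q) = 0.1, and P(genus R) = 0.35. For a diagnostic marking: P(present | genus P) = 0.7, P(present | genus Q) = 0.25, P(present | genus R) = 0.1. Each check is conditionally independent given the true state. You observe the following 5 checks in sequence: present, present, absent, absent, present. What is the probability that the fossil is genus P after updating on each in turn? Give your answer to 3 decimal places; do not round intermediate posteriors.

0.936

Apply Bayes' rule sequentially, carrying P(genus P) forward.
After 'present': normaliser = 0.7·0.5500 + 0.25·0.1000 + 0.1·0.3500; P(genus P) ≈ 0.8652, P(genus Q) ≈ 0.0562, P(genus R) ≈ 0.0787
After 'present': normaliser = 0.7·0.8652 + 0.25·0.0562 + 0.1·0.0787; P(genus P) ≈ 0.9651, P(genus Q) ≈ 0.0224, P(genus R) ≈ 0.0125
After 'absent': normaliser = 0.3·0.9651 + 0.75·0.0224 + 0.9·0.0125; P(genus P) ≈ 0.9116, P(genus Q) ≈ 0.0529, P(genus R) ≈ 0.0355
After 'absent': normaliser = 0.3·0.9116 + 0.75·0.0529 + 0.9·0.0355; P(genus P) ≈ 0.7925, P(genus Q) ≈ 0.1149, P(genus R) ≈ 0.0926
After 'present': normaliser = 0.7·0.7925 + 0.25·0.1149 + 0.1·0.0926; P(genus P) ≈ 0.9359, P(genus Q) ≈ 0.0484, P(genus R) ≈ 0.0156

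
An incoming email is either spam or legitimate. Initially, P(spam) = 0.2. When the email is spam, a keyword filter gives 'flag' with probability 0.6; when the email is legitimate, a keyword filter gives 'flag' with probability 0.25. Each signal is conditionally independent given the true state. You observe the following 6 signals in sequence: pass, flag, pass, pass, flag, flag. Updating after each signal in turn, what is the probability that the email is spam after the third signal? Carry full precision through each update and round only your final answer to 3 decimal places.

After 'pass': P(spam) = 0.4·0.2000 / (0.4·0.2000 + 0.75·0.8000) ≈ 0.1176
After 'flag': P(spam) = 0.6·0.1176 / (0.6·0.1176 + 0.25·0.8824) ≈ 0.2424
After 'pass': P(spam) = 0.4·0.2424 / (0.4·0.2424 + 0.75·0.7576) ≈ 0.1458

0.146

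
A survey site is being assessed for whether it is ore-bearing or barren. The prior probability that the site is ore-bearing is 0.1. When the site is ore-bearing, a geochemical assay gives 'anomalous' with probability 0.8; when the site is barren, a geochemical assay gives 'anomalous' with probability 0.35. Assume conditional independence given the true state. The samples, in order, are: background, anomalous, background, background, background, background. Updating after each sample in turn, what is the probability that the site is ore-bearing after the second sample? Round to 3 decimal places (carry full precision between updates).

After 'background': P(ore) = 0.2·0.1000 / (0.2·0.1000 + 0.65·0.9000) ≈ 0.0331
After 'anomalous': P(ore) = 0.8·0.0331 / (0.8·0.0331 + 0.35·0.9669) ≈ 0.0725

0.072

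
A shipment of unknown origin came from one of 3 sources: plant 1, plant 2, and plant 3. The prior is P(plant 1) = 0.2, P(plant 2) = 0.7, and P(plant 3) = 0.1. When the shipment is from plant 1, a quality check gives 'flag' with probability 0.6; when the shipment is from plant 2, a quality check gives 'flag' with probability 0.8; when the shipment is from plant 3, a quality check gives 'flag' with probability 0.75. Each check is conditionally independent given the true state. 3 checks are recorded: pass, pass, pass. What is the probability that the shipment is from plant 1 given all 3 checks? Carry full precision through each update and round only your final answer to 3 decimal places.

After 'pass': normaliser = 0.4·0.2000 + 0.2·0.7000 + 0.25·0.1000; P(plant 1) ≈ 0.3265, P(plant 2) ≈ 0.5714, P(plant 3) ≈ 0.1020
After 'pass': normaliser = 0.4·0.3265 + 0.2·0.5714 + 0.25·0.1020; P(plant 1) ≈ 0.4830, P(plant 2) ≈ 0.4226, P(plant 3) ≈ 0.0943
After 'pass': normaliser = 0.4·0.4830 + 0.2·0.4226 + 0.25·0.0943; P(plant 1) ≈ 0.6412, P(plant 2) ≈ 0.2805, P(plant 3) ≈ 0.0783

0.641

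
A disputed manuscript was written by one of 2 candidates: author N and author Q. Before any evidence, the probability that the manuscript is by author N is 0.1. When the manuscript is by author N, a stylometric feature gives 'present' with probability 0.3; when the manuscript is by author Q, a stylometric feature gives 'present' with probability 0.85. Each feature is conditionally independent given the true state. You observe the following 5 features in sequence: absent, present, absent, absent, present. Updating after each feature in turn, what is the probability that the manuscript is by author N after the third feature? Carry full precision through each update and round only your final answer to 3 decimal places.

Each posterior becomes the prior for the next update.
After 'absent': P(author N) = 0.7·0.1000 / (0.7·0.1000 + 0.15·0.9000) ≈ 0.3415
After 'present': P(author N) = 0.3·0.3415 / (0.3·0.3415 + 0.85·0.6585) ≈ 0.1547
After 'absent': P(author N) = 0.7·0.1547 / (0.7·0.1547 + 0.15·0.8453) ≈ 0.4606

0.461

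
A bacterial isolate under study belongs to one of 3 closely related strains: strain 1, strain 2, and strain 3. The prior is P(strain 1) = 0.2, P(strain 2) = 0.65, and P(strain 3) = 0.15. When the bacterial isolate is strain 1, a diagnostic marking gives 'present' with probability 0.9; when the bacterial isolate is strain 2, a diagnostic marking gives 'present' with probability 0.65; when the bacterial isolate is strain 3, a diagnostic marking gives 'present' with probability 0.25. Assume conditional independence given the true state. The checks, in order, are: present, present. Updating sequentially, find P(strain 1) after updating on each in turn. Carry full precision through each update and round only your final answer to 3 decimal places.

0.363

Each posterior becomes the prior for the next update.
After 'present': normaliser = 0.9·0.2000 + 0.65·0.6500 + 0.25·0.1500; P(strain 1) ≈ 0.2812, P(strain 2) ≈ 0.6602, P(strain 3) ≈ 0.0586
After 'present': normaliser = 0.9·0.2812 + 0.65·0.6602 + 0.25·0.0586; P(strain 1) ≈ 0.3632, P(strain 2) ≈ 0.6158, P(strain 3) ≈ 0.0210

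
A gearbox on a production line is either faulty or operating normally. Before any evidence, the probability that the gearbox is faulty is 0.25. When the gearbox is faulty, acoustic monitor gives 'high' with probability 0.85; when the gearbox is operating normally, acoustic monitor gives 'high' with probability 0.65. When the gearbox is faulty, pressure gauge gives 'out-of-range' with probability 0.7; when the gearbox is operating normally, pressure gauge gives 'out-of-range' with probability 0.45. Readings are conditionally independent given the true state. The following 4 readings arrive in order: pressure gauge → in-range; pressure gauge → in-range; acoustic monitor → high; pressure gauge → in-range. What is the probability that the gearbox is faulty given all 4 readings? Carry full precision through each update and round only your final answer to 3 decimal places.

After pressure gauge='in-range': P(faulty) = 0.3·0.2500 / (0.3·0.2500 + 0.55·0.7500) ≈ 0.1538
After pressure gauge='in-range': P(faulty) = 0.3·0.1538 / (0.3·0.1538 + 0.55·0.8462) ≈ 0.0902
After acoustic monitor='high': P(faulty) = 0.85·0.0902 / (0.85·0.0902 + 0.65·0.9098) ≈ 0.1148
After pressure gauge='in-range': P(faulty) = 0.3·0.1148 / (0.3·0.1148 + 0.55·0.8852) ≈ 0.0661

0.066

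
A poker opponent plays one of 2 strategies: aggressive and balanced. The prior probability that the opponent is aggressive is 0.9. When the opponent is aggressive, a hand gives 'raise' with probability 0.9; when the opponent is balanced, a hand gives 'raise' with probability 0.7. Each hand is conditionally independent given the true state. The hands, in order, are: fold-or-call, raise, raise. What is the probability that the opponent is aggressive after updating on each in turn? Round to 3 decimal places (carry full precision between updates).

0.832

After 'fold-or-call': P(aggressive) = 0.1·0.9000 / (0.1·0.9000 + 0.3·0.1000) ≈ 0.7500
After 'raise': P(aggressive) = 0.9·0.7500 / (0.9·0.7500 + 0.7·0.2500) ≈ 0.7941
After 'raise': P(aggressive) = 0.9·0.7941 / (0.9·0.7941 + 0.7·0.2059) ≈ 0.8322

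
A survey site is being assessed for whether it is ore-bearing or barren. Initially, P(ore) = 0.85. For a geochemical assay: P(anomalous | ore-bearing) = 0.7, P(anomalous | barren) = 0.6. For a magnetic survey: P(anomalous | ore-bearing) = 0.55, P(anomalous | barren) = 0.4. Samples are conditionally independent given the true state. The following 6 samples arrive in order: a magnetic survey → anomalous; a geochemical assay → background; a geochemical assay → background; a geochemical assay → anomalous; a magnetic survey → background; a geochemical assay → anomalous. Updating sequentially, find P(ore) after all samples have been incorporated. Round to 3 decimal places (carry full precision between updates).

0.817

After a magnetic survey='anomalous': P(ore) = 0.55·0.8500 / (0.55·0.8500 + 0.4·0.1500) ≈ 0.8863
After a geochemical assay='background': P(ore) = 0.3·0.8863 / (0.3·0.8863 + 0.4·0.1137) ≈ 0.8539
After a geochemical assay='background': P(ore) = 0.3·0.8539 / (0.3·0.8539 + 0.4·0.1461) ≈ 0.8142
After a geochemical assay='anomalous': P(ore) = 0.7·0.8142 / (0.7·0.8142 + 0.6·0.1858) ≈ 0.8364
After a magnetic survey='background': P(ore) = 0.45·0.8364 / (0.45·0.8364 + 0.6·0.1636) ≈ 0.7932
After a geochemical assay='anomalous': P(ore) = 0.7·0.7932 / (0.7·0.7932 + 0.6·0.2068) ≈ 0.8173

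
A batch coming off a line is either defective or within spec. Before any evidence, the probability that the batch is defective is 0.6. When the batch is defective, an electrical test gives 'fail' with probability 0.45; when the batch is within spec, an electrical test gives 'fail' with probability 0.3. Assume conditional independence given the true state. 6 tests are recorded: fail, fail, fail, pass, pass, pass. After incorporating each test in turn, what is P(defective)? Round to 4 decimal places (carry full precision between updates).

0.7106

Each posterior becomes the prior for the next update.
After 'fail': P(defective) = 0.45·0.6000 / (0.45·0.6000 + 0.3·0.4000) ≈ 0.6923
After 'fail': P(defective) = 0.45·0.6923 / (0.45·0.6923 + 0.3·0.3077) ≈ 0.7714
After 'fail': P(defective) = 0.45·0.7714 / (0.45·0.7714 + 0.3·0.2286) ≈ 0.8351
After 'pass': P(defective) = 0.55·0.8351 / (0.55·0.8351 + 0.7·0.1649) ≈ 0.7991
After 'pass': P(defective) = 0.55·0.7991 / (0.55·0.7991 + 0.7·0.2009) ≈ 0.7576
After 'pass': P(defective) = 0.55·0.7576 / (0.55·0.7576 + 0.7·0.2424) ≈ 0.7106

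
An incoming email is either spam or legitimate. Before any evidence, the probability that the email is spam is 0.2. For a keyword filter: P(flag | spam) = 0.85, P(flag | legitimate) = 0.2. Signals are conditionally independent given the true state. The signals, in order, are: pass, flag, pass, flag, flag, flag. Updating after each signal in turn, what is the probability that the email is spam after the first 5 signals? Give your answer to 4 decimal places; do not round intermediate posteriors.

After 'pass': P(spam) = 0.15·0.2000 / (0.15·0.2000 + 0.8·0.8000) ≈ 0.0448
After 'flag': P(spam) = 0.85·0.0448 / (0.85·0.0448 + 0.2·0.9552) ≈ 0.1661
After 'pass': P(spam) = 0.15·0.1661 / (0.15·0.1661 + 0.8·0.8339) ≈ 0.0360
After 'flag': P(spam) = 0.85·0.0360 / (0.85·0.0360 + 0.2·0.9640) ≈ 0.1370
After 'flag': P(spam) = 0.85·0.1370 / (0.85·0.1370 + 0.2·0.8630) ≈ 0.4029

0.4029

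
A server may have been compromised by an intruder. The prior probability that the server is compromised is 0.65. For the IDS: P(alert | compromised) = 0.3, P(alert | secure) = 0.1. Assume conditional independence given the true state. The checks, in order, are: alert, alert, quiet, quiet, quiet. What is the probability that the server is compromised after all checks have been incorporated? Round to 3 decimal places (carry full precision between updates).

0.887

After 'alert': P(compromised) = 0.3·0.6500 / (0.3·0.6500 + 0.1·0.3500) ≈ 0.8478
After 'alert': P(compromised) = 0.3·0.8478 / (0.3·0.8478 + 0.1·0.1522) ≈ 0.9435
After 'quiet': P(compromised) = 0.7·0.9435 / (0.7·0.9435 + 0.9·0.0565) ≈ 0.9286
After 'quiet': P(compromised) = 0.7·0.9286 / (0.7·0.9286 + 0.9·0.0714) ≈ 0.9100
After 'quiet': P(compromised) = 0.7·0.9100 / (0.7·0.9100 + 0.9·0.0900) ≈ 0.8872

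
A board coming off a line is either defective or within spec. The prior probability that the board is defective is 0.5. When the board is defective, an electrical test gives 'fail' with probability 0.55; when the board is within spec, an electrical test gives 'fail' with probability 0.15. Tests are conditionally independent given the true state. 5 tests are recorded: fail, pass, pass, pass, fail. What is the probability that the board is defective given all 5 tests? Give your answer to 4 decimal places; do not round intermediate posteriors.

0.6661

After 'fail': P(defective) = 0.55·0.5000 / (0.55·0.5000 + 0.15·0.5000) ≈ 0.7857
After 'pass': P(defective) = 0.45·0.7857 / (0.45·0.7857 + 0.85·0.2143) ≈ 0.6600
After 'pass': P(defective) = 0.45·0.6600 / (0.45·0.6600 + 0.85·0.3400) ≈ 0.5068
After 'pass': P(defective) = 0.45·0.5068 / (0.45·0.5068 + 0.85·0.4932) ≈ 0.3524
After 'fail': P(defective) = 0.55·0.3524 / (0.55·0.3524 + 0.15·0.6476) ≈ 0.6661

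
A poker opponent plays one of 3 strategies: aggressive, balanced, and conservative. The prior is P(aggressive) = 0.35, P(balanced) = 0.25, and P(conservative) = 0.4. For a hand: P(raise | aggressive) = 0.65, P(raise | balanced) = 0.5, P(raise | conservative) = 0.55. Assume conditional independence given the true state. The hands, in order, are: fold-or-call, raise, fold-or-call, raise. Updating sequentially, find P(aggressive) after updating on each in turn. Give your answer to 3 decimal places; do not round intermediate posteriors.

After 'fold-or-call': normaliser = 0.35·0.3500 + 0.5·0.2500 + 0.45·0.4000; P(aggressive) ≈ 0.2865, P(balanced) ≈ 0.2924, P(conservative) ≈ 0.4211
After 'raise': normaliser = 0.65·0.2865 + 0.5·0.2924 + 0.55·0.4211; P(aggressive) ≈ 0.3302, P(balanced) ≈ 0.2592, P(conservative) ≈ 0.4106
After 'fold-or-call': normaliser = 0.35·0.3302 + 0.5·0.2592 + 0.45·0.4106; P(aggressive) ≈ 0.2688, P(balanced) ≈ 0.3014, P(conservative) ≈ 0.4297
After 'raise': normaliser = 0.65·0.2688 + 0.5·0.3014 + 0.55·0.4297; P(aggressive) ≈ 0.3110, P(balanced) ≈ 0.2683, P(conservative) ≈ 0.4207

0.311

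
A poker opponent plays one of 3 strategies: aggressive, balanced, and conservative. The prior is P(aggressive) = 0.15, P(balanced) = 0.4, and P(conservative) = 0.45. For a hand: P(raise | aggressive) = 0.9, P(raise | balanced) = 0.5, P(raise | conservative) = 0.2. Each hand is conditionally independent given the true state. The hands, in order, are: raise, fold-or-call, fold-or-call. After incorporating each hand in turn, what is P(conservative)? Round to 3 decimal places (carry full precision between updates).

0.529

After 'raise': normaliser = 0.9·0.1500 + 0.5·0.4000 + 0.2·0.4500; P(aggressive) ≈ 0.3176, P(balanced) ≈ 0.4706, P(conservative) ≈ 0.2118
After 'fold-or-call': normaliser = 0.1·0.3176 + 0.5·0.4706 + 0.8·0.2118; P(aggressive) ≈ 0.0728, P(balanced) ≈ 0.5391, P(conservative) ≈ 0.3881
After 'fold-or-call': normaliser = 0.1·0.0728 + 0.5·0.5391 + 0.8·0.3881; P(aggressive) ≈ 0.0124, P(balanced) ≈ 0.4589, P(conservative) ≈ 0.5287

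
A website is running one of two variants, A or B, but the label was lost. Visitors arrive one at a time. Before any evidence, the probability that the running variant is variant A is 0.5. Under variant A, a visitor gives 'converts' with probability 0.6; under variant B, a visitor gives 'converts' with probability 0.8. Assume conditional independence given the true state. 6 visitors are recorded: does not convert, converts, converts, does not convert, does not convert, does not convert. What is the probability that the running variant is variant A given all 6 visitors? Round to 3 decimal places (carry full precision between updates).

After 'does not convert': P(A) = 0.4·0.5000 / (0.4·0.5000 + 0.2·0.5000) ≈ 0.6667
After 'converts': P(A) = 0.6·0.6667 / (0.6·0.6667 + 0.8·0.3333) ≈ 0.6000
After 'converts': P(A) = 0.6·0.6000 / (0.6·0.6000 + 0.8·0.4000) ≈ 0.5294
After 'does not convert': P(A) = 0.4·0.5294 / (0.4·0.5294 + 0.2·0.4706) ≈ 0.6923
After 'does not convert': P(A) = 0.4·0.6923 / (0.4·0.6923 + 0.2·0.3077) ≈ 0.8182
After 'does not convert': P(A) = 0.4·0.8182 / (0.4·0.8182 + 0.2·0.1818) ≈ 0.9000

0.900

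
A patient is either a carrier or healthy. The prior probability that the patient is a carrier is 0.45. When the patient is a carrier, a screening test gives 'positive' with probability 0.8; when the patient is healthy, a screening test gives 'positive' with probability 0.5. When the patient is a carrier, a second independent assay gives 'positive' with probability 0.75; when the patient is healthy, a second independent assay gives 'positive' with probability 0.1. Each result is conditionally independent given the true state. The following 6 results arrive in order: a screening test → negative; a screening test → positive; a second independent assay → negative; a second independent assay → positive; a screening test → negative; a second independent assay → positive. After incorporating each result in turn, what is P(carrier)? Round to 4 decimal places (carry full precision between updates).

0.7660

Each posterior becomes the prior for the next update.
After a screening test='negative': P(carrier) = 0.2·0.4500 / (0.2·0.4500 + 0.5·0.5500) ≈ 0.2466
After a screening test='positive': P(carrier) = 0.8·0.2466 / (0.8·0.2466 + 0.5·0.7534) ≈ 0.3437
After a second independent assay='negative': P(carrier) = 0.25·0.3437 / (0.25·0.3437 + 0.9·0.6563) ≈ 0.1270
After a second independent assay='positive': P(carrier) = 0.75·0.1270 / (0.75·0.1270 + 0.1·0.8730) ≈ 0.5217
After a screening test='negative': P(carrier) = 0.2·0.5217 / (0.2·0.5217 + 0.5·0.4783) ≈ 0.3038
After a second independent assay='positive': P(carrier) = 0.75·0.3038 / (0.75·0.3038 + 0.1·0.6962) ≈ 0.7660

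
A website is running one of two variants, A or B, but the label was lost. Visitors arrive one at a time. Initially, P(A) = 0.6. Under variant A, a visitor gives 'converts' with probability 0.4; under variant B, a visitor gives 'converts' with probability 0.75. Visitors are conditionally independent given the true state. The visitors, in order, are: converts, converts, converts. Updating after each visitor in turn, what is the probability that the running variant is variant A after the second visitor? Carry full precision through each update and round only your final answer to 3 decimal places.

0.299

After 'converts': P(A) = 0.4·0.6000 / (0.4·0.6000 + 0.75·0.4000) ≈ 0.4444
After 'converts': P(A) = 0.4·0.4444 / (0.4·0.4444 + 0.75·0.5556) ≈ 0.2991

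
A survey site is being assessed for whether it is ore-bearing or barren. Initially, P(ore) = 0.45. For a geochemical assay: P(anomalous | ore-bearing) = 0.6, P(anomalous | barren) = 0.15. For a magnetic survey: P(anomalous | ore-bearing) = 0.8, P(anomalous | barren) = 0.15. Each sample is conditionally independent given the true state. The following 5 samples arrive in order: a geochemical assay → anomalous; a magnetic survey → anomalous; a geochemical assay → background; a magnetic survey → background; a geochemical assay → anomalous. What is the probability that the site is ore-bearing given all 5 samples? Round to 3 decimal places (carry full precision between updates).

0.885

After a geochemical assay='anomalous': P(ore) = 0.6·0.4500 / (0.6·0.4500 + 0.15·0.5500) ≈ 0.7660
After a magnetic survey='anomalous': P(ore) = 0.8·0.7660 / (0.8·0.7660 + 0.15·0.2340) ≈ 0.9458
After a geochemical assay='background': P(ore) = 0.4·0.9458 / (0.4·0.9458 + 0.85·0.0542) ≈ 0.8915
After a magnetic survey='background': P(ore) = 0.2·0.8915 / (0.2·0.8915 + 0.85·0.1085) ≈ 0.6590
After a geochemical assay='anomalous': P(ore) = 0.6·0.6590 / (0.6·0.6590 + 0.15·0.3410) ≈ 0.8855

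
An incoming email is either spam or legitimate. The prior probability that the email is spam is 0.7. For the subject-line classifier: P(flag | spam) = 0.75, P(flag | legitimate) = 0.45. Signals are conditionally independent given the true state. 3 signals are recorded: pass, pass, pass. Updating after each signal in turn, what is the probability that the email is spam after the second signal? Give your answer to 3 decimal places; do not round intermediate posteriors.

Apply Bayes' rule sequentially, carrying P(spam) forward.
After 'pass': P(spam) = 0.25·0.7000 / (0.25·0.7000 + 0.55·0.3000) ≈ 0.5147
After 'pass': P(spam) = 0.25·0.5147 / (0.25·0.5147 + 0.55·0.4853) ≈ 0.3253

0.325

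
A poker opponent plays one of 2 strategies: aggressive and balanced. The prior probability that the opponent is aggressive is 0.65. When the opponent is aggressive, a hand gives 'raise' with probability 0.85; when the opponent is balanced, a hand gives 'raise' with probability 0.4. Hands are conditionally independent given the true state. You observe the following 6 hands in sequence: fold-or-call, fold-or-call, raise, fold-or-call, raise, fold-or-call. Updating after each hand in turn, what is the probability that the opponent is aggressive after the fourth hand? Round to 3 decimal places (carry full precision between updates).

0.058

Apply Bayes' rule sequentially, carrying P(aggressive) forward.
After 'fold-or-call': P(aggressive) = 0.15·0.6500 / (0.15·0.6500 + 0.6·0.3500) ≈ 0.3171
After 'fold-or-call': P(aggressive) = 0.15·0.3171 / (0.15·0.3171 + 0.6·0.6829) ≈ 0.1040
After 'raise': P(aggressive) = 0.85·0.1040 / (0.85·0.1040 + 0.4·0.8960) ≈ 0.1979
After 'fold-or-call': P(aggressive) = 0.15·0.1979 / (0.15·0.1979 + 0.6·0.8021) ≈ 0.0581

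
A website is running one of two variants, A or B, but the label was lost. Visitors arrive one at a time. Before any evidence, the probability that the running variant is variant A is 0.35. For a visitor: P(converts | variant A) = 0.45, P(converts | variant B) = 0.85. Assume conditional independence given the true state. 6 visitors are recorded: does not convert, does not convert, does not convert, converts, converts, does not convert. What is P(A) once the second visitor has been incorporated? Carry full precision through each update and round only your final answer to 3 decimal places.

After 'does not convert': P(A) = 0.55·0.3500 / (0.55·0.3500 + 0.15·0.6500) ≈ 0.6638
After 'does not convert': P(A) = 0.55·0.6638 / (0.55·0.6638 + 0.15·0.3362) ≈ 0.8786

0.879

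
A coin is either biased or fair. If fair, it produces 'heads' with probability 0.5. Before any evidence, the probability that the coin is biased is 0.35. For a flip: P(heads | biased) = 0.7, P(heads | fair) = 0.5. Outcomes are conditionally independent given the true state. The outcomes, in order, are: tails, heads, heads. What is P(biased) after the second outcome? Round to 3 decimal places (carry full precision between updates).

0.311

Apply Bayes' rule sequentially, carrying P(biased) forward.
After 'tails': P(biased) = 0.3·0.3500 / (0.3·0.3500 + 0.5·0.6500) ≈ 0.2442
After 'heads': P(biased) = 0.7·0.2442 / (0.7·0.2442 + 0.5·0.7558) ≈ 0.3114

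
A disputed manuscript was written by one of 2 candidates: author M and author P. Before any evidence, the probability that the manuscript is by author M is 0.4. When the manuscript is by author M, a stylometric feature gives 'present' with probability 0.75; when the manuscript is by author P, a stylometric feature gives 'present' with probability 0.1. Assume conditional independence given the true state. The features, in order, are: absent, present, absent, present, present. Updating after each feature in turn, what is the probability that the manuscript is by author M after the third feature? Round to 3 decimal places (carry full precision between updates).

Apply Bayes' rule sequentially, carrying P(author M) forward.
After 'absent': P(author M) = 0.25·0.4000 / (0.25·0.4000 + 0.9·0.6000) ≈ 0.1562
After 'present': P(author M) = 0.75·0.1562 / (0.75·0.1562 + 0.1·0.8438) ≈ 0.5814
After 'absent': P(author M) = 0.25·0.5814 / (0.25·0.5814 + 0.9·0.4186) ≈ 0.2784

0.278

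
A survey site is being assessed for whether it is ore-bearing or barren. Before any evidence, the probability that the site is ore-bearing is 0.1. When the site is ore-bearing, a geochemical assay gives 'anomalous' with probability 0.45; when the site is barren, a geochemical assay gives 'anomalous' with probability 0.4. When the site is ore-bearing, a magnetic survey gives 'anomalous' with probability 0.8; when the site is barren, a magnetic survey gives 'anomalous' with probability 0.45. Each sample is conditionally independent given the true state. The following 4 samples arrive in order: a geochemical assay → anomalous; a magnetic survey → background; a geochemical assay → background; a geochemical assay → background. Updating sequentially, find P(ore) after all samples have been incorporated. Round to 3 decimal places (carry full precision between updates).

After a geochemical assay='anomalous': P(ore) = 0.45·0.1000 / (0.45·0.1000 + 0.4·0.9000) ≈ 0.1111
After a magnetic survey='background': P(ore) = 0.2·0.1111 / (0.2·0.1111 + 0.55·0.8889) ≈ 0.0435
After a geochemical assay='background': P(ore) = 0.55·0.0435 / (0.55·0.0435 + 0.6·0.9565) ≈ 0.0400
After a geochemical assay='background': P(ore) = 0.55·0.0400 / (0.55·0.0400 + 0.6·0.9600) ≈ 0.0368

0.037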